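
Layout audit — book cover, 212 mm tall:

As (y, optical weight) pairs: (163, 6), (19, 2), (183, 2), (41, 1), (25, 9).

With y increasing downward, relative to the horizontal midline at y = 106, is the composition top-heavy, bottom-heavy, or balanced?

top-heavy

Σw = 6 + 2 + 2 + 1 + 9 = 20.
Σw·y = 6·163 + 2·19 + 2·183 + 1·41 + 9·25 = 1648, so ȳ = 1648/20 ≈ 82.40.
82.4 lies above (smaller y than) the midline 106, so the layout is top-heavy.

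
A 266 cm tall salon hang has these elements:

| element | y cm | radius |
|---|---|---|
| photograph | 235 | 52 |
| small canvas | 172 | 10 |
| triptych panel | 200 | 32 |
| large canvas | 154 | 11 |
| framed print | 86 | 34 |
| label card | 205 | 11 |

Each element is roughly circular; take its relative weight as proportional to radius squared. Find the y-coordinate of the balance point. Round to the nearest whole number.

r² weights: photograph 52² = 2704, small canvas 10² = 100, triptych panel 32² = 1024, large canvas 11² = 121, framed print 34² = 1156, label card 11² = 121. Total = 5226.
Σw·y = 1000295; ȳ = 1000295/5226 ≈ 191.41.

y ≈ 191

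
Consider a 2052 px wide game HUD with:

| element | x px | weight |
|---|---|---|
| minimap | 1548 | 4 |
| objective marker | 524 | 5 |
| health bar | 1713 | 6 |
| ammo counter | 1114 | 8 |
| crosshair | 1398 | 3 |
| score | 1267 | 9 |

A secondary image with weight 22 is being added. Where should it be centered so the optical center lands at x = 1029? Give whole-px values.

x ≈ 684

New total weight: (4 + 5 + 6 + 8 + 3 + 9) + 22 = 57.
x: target moment 57×1029 = 58653; current 4·1548 + 5·524 + 6·1713 + 8·1114 + 3·1398 + 9·1267 = 43599; the secondary image supplies 15054, so x = 15054/22 ≈ 684.27.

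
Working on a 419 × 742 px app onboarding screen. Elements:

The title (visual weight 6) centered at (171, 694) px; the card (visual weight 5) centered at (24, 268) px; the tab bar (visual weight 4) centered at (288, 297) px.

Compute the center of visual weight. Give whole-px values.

Weights sum to 6 + 5 + 4 = 15.
Σw·x = 6·171 + 5·24 + 4·288 = 2298, so x̄ = 2298/15 ≈ 153.20.
Σw·y = 6·694 + 5·268 + 4·297 = 6692, so ȳ = 6692/15 ≈ 446.13.

(153, 446)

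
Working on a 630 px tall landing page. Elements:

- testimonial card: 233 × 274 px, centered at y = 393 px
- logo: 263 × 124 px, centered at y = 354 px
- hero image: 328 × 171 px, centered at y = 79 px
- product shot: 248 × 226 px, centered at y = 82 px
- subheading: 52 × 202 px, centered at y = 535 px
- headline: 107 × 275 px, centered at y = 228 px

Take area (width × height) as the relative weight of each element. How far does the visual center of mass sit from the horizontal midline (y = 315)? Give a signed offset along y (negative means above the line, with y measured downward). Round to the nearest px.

≈ -82 px

Taking area as weight: testimonial card 233·274 = 63842, logo 263·124 = 32612, hero image 328·171 = 56088, product shot 248·226 = 56048, subheading 52·202 = 10504, headline 107·275 = 29425. Sum 248519.
y: moment 57989982 / weight 248519 ≈ 233.34
Difference: 233.34 − 315 ≈ -81.66.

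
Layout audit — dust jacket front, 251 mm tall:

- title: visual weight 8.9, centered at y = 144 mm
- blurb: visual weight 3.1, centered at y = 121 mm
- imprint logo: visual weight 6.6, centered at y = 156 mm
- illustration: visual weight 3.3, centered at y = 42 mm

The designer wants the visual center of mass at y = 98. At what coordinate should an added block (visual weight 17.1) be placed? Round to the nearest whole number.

With the added block, Σw becomes 8.9 + 3.1 + 6.6 + 3.3 + 17.1 = 39.0.
Along y: (2824.9 + 17.1·y) / 39.0 = 98 (existing moment 8.9·144 + 3.1·121 + 6.6·156 + 3.3·42 = 2824.9) ⇒ y = (3822.0 − 2824.9) / 17.1 ≈ 58.31.

y ≈ 58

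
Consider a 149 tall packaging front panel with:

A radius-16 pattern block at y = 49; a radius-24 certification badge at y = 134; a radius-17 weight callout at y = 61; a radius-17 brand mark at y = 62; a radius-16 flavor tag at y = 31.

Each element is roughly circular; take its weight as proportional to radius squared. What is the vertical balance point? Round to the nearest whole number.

r² weights: pattern block 16² = 256, certification badge 24² = 576, weight callout 17² = 289, brand mark 17² = 289, flavor tag 16² = 256. Total = 1666.
y-moment: 256·49 + 576·134 + 289·61 + 289·62 + 256·31 = 133211; centroid 133211/1666 ≈ 79.96.

y ≈ 80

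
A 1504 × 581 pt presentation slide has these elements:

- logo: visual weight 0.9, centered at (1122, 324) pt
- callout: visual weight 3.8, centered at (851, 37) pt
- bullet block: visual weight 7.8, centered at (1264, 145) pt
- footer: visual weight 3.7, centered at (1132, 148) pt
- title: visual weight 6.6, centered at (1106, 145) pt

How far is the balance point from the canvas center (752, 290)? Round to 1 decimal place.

≈ 401.7 pt

Total weight = 0.9 + 3.8 + 7.8 + 3.7 + 6.6 = 22.8.
x-moment: 0.9·1122 + 3.8·851 + 7.8·1264 + 3.7·1132 + 6.6·1106 = 25590.8; centroid 25590.8/22.8 ≈ 1122.40.
y-moment: 0.9·324 + 3.8·37 + 7.8·145 + 3.7·148 + 6.6·145 = 3067.8; centroid 3067.8/22.8 ≈ 134.55.
From (752, 290): dx = 370.40, dy = -155.45, so the distance is √(dx²+dy²) ≈ 401.70.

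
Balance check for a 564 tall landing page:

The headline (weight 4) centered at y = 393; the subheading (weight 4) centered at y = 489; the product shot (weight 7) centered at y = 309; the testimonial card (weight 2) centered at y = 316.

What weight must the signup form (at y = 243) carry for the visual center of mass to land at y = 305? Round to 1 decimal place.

Fixed elements: Σw = 4 + 4 + 7 + 2 = 17, Σw·y = 4·393 + 4·489 + 7·309 + 2·316 = 6323.
For the centroid to hit 305: (6323 + w·243) / (17 + w) = 305.
Rearranging, w·(243 − 305) = 305·17 − 6323 = -1138, so w ≈ -1138/-62 = 18.35.

w ≈ 18.4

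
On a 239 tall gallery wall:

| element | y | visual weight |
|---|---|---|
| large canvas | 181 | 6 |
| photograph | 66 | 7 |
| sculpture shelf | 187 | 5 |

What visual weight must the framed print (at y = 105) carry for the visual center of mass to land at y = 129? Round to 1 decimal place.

w ≈ 6.7

Known weights sum to 6 + 7 + 5 = 18; their moment is 6·181 + 7·66 + 5·187 = 2483.
Set Σw·y/Σw = 129: (2483 + 105w) = 129·(18 + w).
Rearranging, w·(105 − 129) = 129·18 − 2483 = -161, so w ≈ -161/-24 = 6.71.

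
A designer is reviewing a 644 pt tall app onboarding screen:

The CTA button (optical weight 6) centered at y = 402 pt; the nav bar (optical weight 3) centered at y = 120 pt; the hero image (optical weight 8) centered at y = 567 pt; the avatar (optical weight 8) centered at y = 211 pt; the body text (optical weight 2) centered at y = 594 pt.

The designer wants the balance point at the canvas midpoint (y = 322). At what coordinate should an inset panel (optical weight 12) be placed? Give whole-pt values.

y ≈ 198

New total weight: (6 + 3 + 8 + 8 + 2) + 12 = 39.
Along y: (10184 + 12·y) / 39 = 322 (existing moment 6·402 + 3·120 + 8·567 + 8·211 + 2·594 = 10184) ⇒ y = (12558 − 10184) / 12 ≈ 197.83.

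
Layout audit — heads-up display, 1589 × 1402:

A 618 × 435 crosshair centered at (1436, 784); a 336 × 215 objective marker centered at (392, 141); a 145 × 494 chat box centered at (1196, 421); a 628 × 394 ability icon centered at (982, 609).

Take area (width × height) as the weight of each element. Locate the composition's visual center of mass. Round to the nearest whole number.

(1126, 609)

Taking area as weight: crosshair 618·435 = 268830, objective marker 336·215 = 72240, chat box 145·494 = 71630, ability icon 628·394 = 247432. Sum 660132.
Σw·x = 268830·1436 + 72240·392 + 71630·1196 + 247432·982 = 743005664, so x̄ = 743005664/660132 ≈ 1125.54.
Σw·y = 268830·784 + 72240·141 + 71630·421 + 247432·609 = 401790878, so ȳ = 401790878/660132 ≈ 608.65.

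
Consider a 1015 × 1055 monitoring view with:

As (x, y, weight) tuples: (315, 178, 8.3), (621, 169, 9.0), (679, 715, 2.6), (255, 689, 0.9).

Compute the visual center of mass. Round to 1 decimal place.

Weights sum to 8.3 + 9.0 + 2.6 + 0.9 = 20.8.
x: (8.3·315 + 9.0·621 + 2.6·679 + 0.9·255) / 20.8 = 10198.4 / 20.8 ≈ 490.31
y: (8.3·178 + 9.0·169 + 2.6·715 + 0.9·689) / 20.8 = 5477.5 / 20.8 ≈ 263.34

(490.3, 263.3)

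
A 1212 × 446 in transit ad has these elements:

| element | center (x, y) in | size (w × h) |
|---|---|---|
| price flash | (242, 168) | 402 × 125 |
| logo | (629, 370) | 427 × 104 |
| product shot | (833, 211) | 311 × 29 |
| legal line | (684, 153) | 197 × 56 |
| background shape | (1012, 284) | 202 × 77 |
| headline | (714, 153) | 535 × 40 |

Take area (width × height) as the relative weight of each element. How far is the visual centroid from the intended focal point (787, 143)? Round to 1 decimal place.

≈ 238.7 in

Areas: price flash 402·125 = 50250, logo 427·104 = 44408, product shot 311·29 = 9019, legal line 197·56 = 11032, background shape 202·77 = 15554, headline 535·40 = 21400. Total weight = 151663.
x-moment: 50250·242 + 44408·629 + 9019·833 + 11032·684 + 15554·1012 + 21400·714 = 86172095; centroid 86172095/151663 ≈ 568.18.
y-moment: 50250·168 + 44408·370 + 9019·211 + 11032·153 + 15554·284 + 21400·153 = 36155401; centroid 36155401/151663 ≈ 238.39.
Offset from (787, 143): Δx ≈ -218.82, Δy ≈ 95.39; distance = √(Δx² + Δy²) ≈ 238.71.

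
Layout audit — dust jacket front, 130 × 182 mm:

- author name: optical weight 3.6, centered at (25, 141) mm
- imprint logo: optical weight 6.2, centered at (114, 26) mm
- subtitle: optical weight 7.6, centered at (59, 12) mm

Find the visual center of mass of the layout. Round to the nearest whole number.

(72, 44)

Weights sum to 3.6 + 6.2 + 7.6 = 17.4.
x: (3.6·25 + 6.2·114 + 7.6·59) / 17.4 = 1245.2 / 17.4 ≈ 71.56
y: (3.6·141 + 6.2·26 + 7.6·12) / 17.4 = 760.0 / 17.4 ≈ 43.68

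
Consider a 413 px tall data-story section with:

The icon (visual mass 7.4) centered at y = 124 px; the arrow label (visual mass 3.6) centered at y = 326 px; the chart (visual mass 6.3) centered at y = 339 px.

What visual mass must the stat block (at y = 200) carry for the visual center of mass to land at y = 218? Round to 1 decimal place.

w ≈ 25.3

Fixed elements: Σw = 7.4 + 3.6 + 6.3 = 17.3, Σw·y = 7.4·124 + 3.6·326 + 6.3·339 = 4226.9.
For the centroid to hit 218: (4226.9 + w·200) / (17.3 + w) = 218.
Solving: w = (218·17.3 − 4226.9) / (200 − 218) = -455.5 / -18 ≈ 25.31.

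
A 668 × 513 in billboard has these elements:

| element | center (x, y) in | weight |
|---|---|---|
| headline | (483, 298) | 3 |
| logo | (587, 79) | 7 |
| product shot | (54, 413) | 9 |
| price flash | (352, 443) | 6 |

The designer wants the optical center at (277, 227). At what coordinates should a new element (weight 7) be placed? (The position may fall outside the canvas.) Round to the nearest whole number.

After adding the new element, total weight = 3 + 7 + 9 + 6 + 7 = 32.
Along x: (8156 + 7·x) / 32 = 277 (existing moment 3·483 + 7·587 + 9·54 + 6·352 = 8156) ⇒ x = (8864 − 8156) / 7 ≈ 101.14.
Along y: (7822 + 7·y) / 32 = 227 (existing moment 3·298 + 7·79 + 9·413 + 6·443 = 7822) ⇒ y = (7264 − 7822) / 7 ≈ -79.71.

(101, -80)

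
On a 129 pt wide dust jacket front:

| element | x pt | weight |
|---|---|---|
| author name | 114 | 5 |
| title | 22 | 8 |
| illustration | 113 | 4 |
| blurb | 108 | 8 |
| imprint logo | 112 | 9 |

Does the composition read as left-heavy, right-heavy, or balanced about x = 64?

right-heavy

Total weight = 5 + 8 + 4 + 8 + 9 = 34.
Σw·x = 5·114 + 8·22 + 4·113 + 8·108 + 9·112 = 3070, so x̄ = 3070/34 ≈ 90.29.
90.3 vs midline 64 → right-heavy.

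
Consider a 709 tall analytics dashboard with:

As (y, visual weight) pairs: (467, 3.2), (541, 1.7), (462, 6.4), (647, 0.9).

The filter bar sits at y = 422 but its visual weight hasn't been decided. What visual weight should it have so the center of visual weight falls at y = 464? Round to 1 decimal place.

Existing Σw = 12.2 (3.2 + 1.7 + 6.4 + 0.9); existing moment 3.2·467 + 1.7·541 + 6.4·462 + 0.9·647 = 5953.2.
Set Σw·y/Σw = 464: (5953.2 + 422w) = 464·(12.2 + w).
So w = (464·12.2 − 5953.2)/(422 − 464) = -292.4/-42 ≈ 6.96.

w ≈ 7.0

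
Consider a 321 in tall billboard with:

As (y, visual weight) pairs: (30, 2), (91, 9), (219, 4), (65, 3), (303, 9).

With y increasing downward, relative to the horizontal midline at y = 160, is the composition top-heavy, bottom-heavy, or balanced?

Σw = 2 + 9 + 4 + 3 + 9 = 27.
y: (2·30 + 9·91 + 4·219 + 3·65 + 9·303) / 27 = 4677 / 27 ≈ 173.22
173.2 vs midline 160 → bottom-heavy.

bottom-heavy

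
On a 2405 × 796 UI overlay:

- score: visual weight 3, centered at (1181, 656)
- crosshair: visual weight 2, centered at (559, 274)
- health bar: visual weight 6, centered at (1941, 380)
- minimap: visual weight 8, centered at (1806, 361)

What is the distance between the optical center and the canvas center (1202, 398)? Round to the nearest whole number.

≈ 417

Σw = 3 + 2 + 6 + 8 = 19.
x-moment: 3·1181 + 2·559 + 6·1941 + 8·1806 = 30755; centroid 30755/19 ≈ 1618.68.
y-moment: 3·656 + 2·274 + 6·380 + 8·361 = 7684; centroid 7684/19 ≈ 404.42.
Relative to (1202, 398): Δ = (416.68, 6.42); |Δ| = √(416.68² + 6.42²) ≈ 416.73.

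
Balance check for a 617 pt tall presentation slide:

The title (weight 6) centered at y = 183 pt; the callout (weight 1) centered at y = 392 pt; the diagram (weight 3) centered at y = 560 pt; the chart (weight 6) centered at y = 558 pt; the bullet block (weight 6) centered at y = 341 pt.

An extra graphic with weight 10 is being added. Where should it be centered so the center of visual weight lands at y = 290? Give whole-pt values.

y ≈ 72

After adding the extra graphic, total weight = 6 + 1 + 3 + 6 + 6 + 10 = 32.
y: need Σw·y = 32·290 = 9280. Existing = 6·183 + 1·392 + 3·560 + 6·558 + 6·341 = 8564. Remainder 716 / 10 ≈ 71.60.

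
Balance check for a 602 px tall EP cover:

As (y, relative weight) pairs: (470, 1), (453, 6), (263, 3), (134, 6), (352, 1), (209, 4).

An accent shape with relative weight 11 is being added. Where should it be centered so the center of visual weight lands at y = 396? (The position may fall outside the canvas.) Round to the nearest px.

After adding the accent shape, total weight = 1 + 6 + 3 + 6 + 1 + 4 + 11 = 32.
y: need Σw·y = 32·396 = 12672. Existing = 1·470 + 6·453 + 3·263 + 6·134 + 1·352 + 4·209 = 5969. Remainder 6703 / 11 ≈ 609.36.

y ≈ 609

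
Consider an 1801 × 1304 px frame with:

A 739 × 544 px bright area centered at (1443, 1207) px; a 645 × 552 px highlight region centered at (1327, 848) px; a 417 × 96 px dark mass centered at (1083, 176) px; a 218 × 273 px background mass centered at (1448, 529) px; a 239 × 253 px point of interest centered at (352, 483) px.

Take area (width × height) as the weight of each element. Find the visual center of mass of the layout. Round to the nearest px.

(1311, 931)

Areas: bright area 739·544 = 402016, highlight region 645·552 = 356040, dark mass 417·96 = 40032, background mass 218·273 = 59514, point of interest 239·253 = 60467. Total weight = 918069.
x: (402016·1443 + 356040·1327 + 40032·1083 + 59514·1448 + 60467·352) / 918069 = 1203389480 / 918069 ≈ 1310.78
y: (402016·1207 + 356040·848 + 40032·176 + 59514·529 + 60467·483) / 918069 = 854889331 / 918069 ≈ 931.18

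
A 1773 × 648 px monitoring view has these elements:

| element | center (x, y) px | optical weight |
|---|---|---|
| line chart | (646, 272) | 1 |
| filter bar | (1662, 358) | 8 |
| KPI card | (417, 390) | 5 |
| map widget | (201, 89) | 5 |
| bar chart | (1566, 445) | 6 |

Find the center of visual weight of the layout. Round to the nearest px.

Weights sum to 1 + 8 + 5 + 5 + 6 = 25.
x-moment: 1·646 + 8·1662 + 5·417 + 5·201 + 6·1566 = 26428; centroid 26428/25 ≈ 1057.12.
y-moment: 1·272 + 8·358 + 5·390 + 5·89 + 6·445 = 8201; centroid 8201/25 ≈ 328.04.

(1057, 328)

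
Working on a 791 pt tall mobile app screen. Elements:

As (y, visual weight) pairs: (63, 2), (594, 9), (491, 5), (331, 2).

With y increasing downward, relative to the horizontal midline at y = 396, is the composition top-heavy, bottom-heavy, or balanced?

Weights sum to 2 + 9 + 5 + 2 = 18.
Σw·y = 2·63 + 9·594 + 5·491 + 2·331 = 8589, so ȳ = 8589/18 ≈ 477.17.
477.2 lies below (larger y than) the midline 396, so the layout is bottom-heavy.

bottom-heavy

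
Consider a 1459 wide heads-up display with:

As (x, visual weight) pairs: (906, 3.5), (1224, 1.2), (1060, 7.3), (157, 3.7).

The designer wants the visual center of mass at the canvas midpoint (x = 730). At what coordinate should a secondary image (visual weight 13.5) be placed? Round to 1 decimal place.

x ≈ 619.1

After adding the secondary image, total weight = 3.5 + 1.2 + 7.3 + 3.7 + 13.5 = 29.2.
x: target moment 29.2×730 = 21316.0; current 3.5·906 + 1.2·1224 + 7.3·1060 + 3.7·157 = 12958.7; the secondary image supplies 8357.3, so x = 8357.3/13.5 ≈ 619.06.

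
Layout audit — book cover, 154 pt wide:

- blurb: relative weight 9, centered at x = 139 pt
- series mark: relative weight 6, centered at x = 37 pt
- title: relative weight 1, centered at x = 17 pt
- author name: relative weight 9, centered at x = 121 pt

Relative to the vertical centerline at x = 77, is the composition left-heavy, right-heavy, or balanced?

right-heavy

Weights sum to 9 + 6 + 1 + 9 = 25.
x-moment: 9·139 + 6·37 + 1·17 + 9·121 = 2579; centroid 2579/25 ≈ 103.16.
103.2 vs midline 77 → right-heavy.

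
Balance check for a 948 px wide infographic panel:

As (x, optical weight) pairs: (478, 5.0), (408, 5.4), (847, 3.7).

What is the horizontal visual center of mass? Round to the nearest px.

x ≈ 548

Weights sum to 5.0 + 5.4 + 3.7 = 14.1.
x-moment: 5.0·478 + 5.4·408 + 3.7·847 = 7727.1; centroid 7727.1/14.1 ≈ 548.02.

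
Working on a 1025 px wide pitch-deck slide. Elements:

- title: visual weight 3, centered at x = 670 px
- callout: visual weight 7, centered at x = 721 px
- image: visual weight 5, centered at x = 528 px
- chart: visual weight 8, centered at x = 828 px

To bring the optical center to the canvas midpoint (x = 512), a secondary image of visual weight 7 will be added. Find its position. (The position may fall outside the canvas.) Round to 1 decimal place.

x ≈ -137.3

New total weight: (3 + 7 + 5 + 8) + 7 = 30.
Along x: (16321 + 7·x) / 30 = 512 (existing moment 3·670 + 7·721 + 5·528 + 8·828 = 16321) ⇒ x = (15360 − 16321) / 7 ≈ -137.29.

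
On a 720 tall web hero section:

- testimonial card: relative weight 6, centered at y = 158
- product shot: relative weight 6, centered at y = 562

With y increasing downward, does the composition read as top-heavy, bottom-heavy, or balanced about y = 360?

Weights sum to 6 + 6 = 12.
Σw·y = 6·158 + 6·562 = 4320, so ȳ = 4320/12 ≈ 360.00.
The centroid 360.00 matches the midline at 360, so the layout is balanced.

balanced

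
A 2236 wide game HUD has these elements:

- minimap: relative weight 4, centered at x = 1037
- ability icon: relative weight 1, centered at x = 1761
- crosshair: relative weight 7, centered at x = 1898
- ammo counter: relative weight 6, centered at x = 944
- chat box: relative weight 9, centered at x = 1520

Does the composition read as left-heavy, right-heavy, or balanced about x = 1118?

right-heavy

Total weight = 4 + 1 + 7 + 6 + 9 = 27.
x: (4·1037 + 1·1761 + 7·1898 + 6·944 + 9·1520) / 27 = 38539 / 27 ≈ 1427.37
1427.4 lies right of the midline 1118, so the layout is right-heavy.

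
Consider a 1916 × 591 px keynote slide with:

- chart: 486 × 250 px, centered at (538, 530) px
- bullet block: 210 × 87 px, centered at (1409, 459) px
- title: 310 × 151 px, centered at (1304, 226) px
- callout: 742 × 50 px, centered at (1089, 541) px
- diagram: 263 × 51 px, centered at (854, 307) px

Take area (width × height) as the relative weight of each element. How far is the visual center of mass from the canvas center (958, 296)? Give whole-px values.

Areas: chart 486·250 = 121500, bullet block 210·87 = 18270, title 310·151 = 46810, callout 742·50 = 37100, diagram 263·51 = 13413. Total weight = 237093.
x-moment: 121500·538 + 18270·1409 + 46810·1304 + 37100·1089 + 13413·854 = 204006272; centroid 204006272/237093 ≈ 860.45.
y-moment: 121500·530 + 18270·459 + 46810·226 + 37100·541 + 13413·307 = 107548881; centroid 107548881/237093 ≈ 453.61.
Offset from (958, 296): Δx ≈ -97.55, Δy ≈ 157.61; distance = √(Δx² + Δy²) ≈ 185.36.

≈ 185 px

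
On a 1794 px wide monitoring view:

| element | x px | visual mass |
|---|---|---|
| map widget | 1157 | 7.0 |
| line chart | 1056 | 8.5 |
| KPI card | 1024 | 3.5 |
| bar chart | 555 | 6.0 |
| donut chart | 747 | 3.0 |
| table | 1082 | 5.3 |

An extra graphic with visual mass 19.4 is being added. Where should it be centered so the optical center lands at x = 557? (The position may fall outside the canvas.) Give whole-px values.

New total weight: (7.0 + 8.5 + 3.5 + 6.0 + 3.0 + 5.3) + 19.4 = 52.7.
Along x: (31964.6 + 19.4·x) / 52.7 = 557 (existing moment 7.0·1157 + 8.5·1056 + 3.5·1024 + 6.0·555 + 3.0·747 + 5.3·1082 = 31964.6) ⇒ x = (29353.9 − 31964.6) / 19.4 ≈ -134.57.

x ≈ -135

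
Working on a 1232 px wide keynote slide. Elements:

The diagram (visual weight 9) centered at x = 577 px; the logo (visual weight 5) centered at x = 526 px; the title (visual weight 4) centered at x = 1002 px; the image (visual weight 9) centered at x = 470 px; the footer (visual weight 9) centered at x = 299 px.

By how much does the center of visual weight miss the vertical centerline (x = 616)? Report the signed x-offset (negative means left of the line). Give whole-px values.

Weights sum to 9 + 5 + 4 + 9 + 9 = 36.
x: (9·577 + 5·526 + 4·1002 + 9·470 + 9·299) / 36 = 18752 / 36 ≈ 520.89
Offset from x = 616: 520.89 − 616 ≈ -95.11.

≈ -95 px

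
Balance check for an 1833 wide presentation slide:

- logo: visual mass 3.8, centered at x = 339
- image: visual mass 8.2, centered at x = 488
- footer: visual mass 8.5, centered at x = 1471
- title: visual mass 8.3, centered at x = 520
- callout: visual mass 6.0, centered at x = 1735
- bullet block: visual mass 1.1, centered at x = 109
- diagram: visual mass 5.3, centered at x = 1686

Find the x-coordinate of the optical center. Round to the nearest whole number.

x ≈ 1009

Σw = 3.8 + 8.2 + 8.5 + 8.3 + 6.0 + 1.1 + 5.3 = 41.2.
x-moment: 3.8·339 + 8.2·488 + 8.5·1471 + 8.3·520 + 6.0·1735 + 1.1·109 + 5.3·1686 = 41575.0; centroid 41575.0/41.2 ≈ 1009.10.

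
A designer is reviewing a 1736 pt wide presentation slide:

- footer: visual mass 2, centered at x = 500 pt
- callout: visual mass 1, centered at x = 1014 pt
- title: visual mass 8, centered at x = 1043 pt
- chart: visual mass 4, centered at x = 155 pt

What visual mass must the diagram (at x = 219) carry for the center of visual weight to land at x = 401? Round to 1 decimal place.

w ≈ 27.3

Known weights sum to 2 + 1 + 8 + 4 = 15; their moment is 2·500 + 1·1014 + 8·1043 + 4·155 = 10978.
For the centroid to hit 401: (10978 + w·219) / (15 + w) = 401.
Solving: w = (401·15 − 10978) / (219 − 401) = -4963 / -182 ≈ 27.27.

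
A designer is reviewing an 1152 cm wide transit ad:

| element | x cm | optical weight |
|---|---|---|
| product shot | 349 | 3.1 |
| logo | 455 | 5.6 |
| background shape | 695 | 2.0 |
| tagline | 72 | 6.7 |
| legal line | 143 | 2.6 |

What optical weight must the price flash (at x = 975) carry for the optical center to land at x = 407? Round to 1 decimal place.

w ≈ 4.0

Known weights sum to 3.1 + 5.6 + 2.0 + 6.7 + 2.6 = 20.0; their moment is 3.1·349 + 5.6·455 + 2.0·695 + 6.7·72 + 2.6·143 = 5874.1.
Set Σw·x/Σw = 407: (5874.1 + 975w) = 407·(20.0 + w).
Solving: w = (407·20.0 − 5874.1) / (975 − 407) = 2265.9 / 568 ≈ 3.99.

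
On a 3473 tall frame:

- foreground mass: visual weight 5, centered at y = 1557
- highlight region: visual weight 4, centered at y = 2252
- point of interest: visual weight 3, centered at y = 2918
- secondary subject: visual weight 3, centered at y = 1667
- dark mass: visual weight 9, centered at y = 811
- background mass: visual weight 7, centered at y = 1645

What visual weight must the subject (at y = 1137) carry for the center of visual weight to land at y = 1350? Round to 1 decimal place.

w ≈ 35.3

Existing Σw = 31 (5 + 4 + 3 + 3 + 9 + 7); existing moment 5·1557 + 4·2252 + 3·2918 + 3·1667 + 9·811 + 7·1645 = 49362.
Balance at y = 1350 requires (49362 + w·1137) / (31 + w) = 1350.
Solving: w = (1350·31 − 49362) / (1137 − 1350) = -7512 / -213 ≈ 35.27.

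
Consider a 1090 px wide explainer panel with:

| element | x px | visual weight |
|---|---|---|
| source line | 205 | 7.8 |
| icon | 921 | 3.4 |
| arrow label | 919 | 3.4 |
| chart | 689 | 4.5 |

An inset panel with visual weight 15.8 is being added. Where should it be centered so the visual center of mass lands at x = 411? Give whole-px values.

x ≈ 214

New total weight: (7.8 + 3.4 + 3.4 + 4.5) + 15.8 = 34.9.
Along x: (10955.5 + 15.8·x) / 34.9 = 411 (existing moment 7.8·205 + 3.4·921 + 3.4·919 + 4.5·689 = 10955.5) ⇒ x = (14343.9 − 10955.5) / 15.8 ≈ 214.46.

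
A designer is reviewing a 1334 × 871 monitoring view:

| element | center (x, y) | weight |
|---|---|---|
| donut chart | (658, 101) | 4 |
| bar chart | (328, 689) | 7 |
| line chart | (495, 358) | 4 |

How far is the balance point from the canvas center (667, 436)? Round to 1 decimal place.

Total weight = 4 + 7 + 4 = 15.
Σw·x = 4·658 + 7·328 + 4·495 = 6908, so x̄ = 6908/15 ≈ 460.53.
Σw·y = 4·101 + 7·689 + 4·358 = 6659, so ȳ = 6659/15 ≈ 443.93.
Relative to (667, 436): Δ = (-206.47, 7.93); |Δ| = √(-206.47² + 7.93²) ≈ 206.62.

≈ 206.6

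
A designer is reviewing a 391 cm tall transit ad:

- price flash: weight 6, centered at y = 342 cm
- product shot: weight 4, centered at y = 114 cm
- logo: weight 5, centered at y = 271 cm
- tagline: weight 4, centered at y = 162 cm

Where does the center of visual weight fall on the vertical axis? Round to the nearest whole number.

y ≈ 237

Σw = 6 + 4 + 5 + 4 = 19.
y-moment: 6·342 + 4·114 + 5·271 + 4·162 = 4511; centroid 4511/19 ≈ 237.42.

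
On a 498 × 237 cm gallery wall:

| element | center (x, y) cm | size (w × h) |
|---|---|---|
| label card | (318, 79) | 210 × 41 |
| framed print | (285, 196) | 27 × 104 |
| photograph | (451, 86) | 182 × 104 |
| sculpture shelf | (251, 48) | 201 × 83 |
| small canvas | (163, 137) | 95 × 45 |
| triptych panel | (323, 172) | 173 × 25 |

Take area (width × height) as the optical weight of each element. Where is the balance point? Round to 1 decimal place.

Taking area as weight: label card 210·41 = 8610, framed print 27·104 = 2808, photograph 182·104 = 18928, sculpture shelf 201·83 = 16683, small canvas 95·45 = 4275, triptych panel 173·25 = 4325. Sum 55629.
x: (8610·318 + 2808·285 + 18928·451 + 16683·251 + 4275·163 + 4325·323) / 55629 = 18356021 / 55629 ≈ 329.97
y: (8610·79 + 2808·196 + 18928·86 + 16683·48 + 4275·137 + 4325·172) / 55629 = 4988725 / 55629 ≈ 89.68

(330.0, 89.7)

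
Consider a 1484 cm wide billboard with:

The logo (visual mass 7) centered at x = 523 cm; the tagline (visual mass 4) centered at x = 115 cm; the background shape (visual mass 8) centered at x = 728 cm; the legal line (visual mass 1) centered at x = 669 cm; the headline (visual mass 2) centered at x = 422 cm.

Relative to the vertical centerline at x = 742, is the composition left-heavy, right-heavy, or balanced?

Weights sum to 7 + 4 + 8 + 1 + 2 = 22.
Σw·x = 7·523 + 4·115 + 8·728 + 1·669 + 2·422 = 11458, so x̄ = 11458/22 ≈ 520.82.
520.8 lies left of the midline 742, so the layout is left-heavy.

left-heavy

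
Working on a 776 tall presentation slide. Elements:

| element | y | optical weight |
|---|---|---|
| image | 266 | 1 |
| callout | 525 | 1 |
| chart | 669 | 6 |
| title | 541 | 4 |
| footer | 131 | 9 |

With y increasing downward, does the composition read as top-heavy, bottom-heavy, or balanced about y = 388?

Σw = 1 + 1 + 6 + 4 + 9 = 21.
y-moment: 1·266 + 1·525 + 6·669 + 4·541 + 9·131 = 8148; centroid 8148/21 ≈ 388.00.
That equals the midline 388 — balanced.

balanced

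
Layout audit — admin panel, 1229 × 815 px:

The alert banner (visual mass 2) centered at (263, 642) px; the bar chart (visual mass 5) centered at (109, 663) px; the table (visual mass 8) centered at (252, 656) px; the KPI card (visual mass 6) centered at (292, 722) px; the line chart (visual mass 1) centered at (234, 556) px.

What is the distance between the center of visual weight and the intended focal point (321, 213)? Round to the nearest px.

≈ 466 px

Weights sum to 2 + 5 + 8 + 6 + 1 = 22.
x-moment: 2·263 + 5·109 + 8·252 + 6·292 + 1·234 = 5073; centroid 5073/22 ≈ 230.59.
y-moment: 2·642 + 5·663 + 8·656 + 6·722 + 1·556 = 14735; centroid 14735/22 ≈ 669.77.
From (321, 213): dx = -90.41, dy = 456.77, so the distance is √(dx²+dy²) ≈ 465.63.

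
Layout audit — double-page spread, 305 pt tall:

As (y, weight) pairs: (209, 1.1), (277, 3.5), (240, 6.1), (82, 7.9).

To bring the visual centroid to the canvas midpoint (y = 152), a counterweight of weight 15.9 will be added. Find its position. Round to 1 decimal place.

y ≈ 121.6

After adding the counterweight, total weight = 1.1 + 3.5 + 6.1 + 7.9 + 15.9 = 34.5.
y: target moment 34.5×152 = 5244.0; current 1.1·209 + 3.5·277 + 6.1·240 + 7.9·82 = 3311.2; the counterweight supplies 1932.8, so y = 1932.8/15.9 ≈ 121.56.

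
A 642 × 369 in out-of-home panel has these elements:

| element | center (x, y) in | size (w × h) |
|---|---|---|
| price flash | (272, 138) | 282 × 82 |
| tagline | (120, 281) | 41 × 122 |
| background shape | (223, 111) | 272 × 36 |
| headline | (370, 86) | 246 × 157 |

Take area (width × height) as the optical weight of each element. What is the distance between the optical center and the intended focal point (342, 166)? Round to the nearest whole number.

Taking area as weight: price flash 282·82 = 23124, tagline 41·122 = 5002, background shape 272·36 = 9792, headline 246·157 = 38622. Sum 76540.
x: (23124·272 + 5002·120 + 9792·223 + 38622·370) / 76540 = 23363724 / 76540 ≈ 305.25
y: (23124·138 + 5002·281 + 9792·111 + 38622·86) / 76540 = 9005078 / 76540 ≈ 117.65
From (342, 166): dx = -36.75, dy = -48.35, so the distance is √(dx²+dy²) ≈ 60.73.

≈ 61 in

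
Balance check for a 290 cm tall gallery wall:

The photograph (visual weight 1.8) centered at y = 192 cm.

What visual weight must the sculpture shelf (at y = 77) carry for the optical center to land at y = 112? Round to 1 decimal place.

w ≈ 4.1

The single fixed element contributes weight 1.8, moment 1.8·192 = 345.6.
Set Σw·y/Σw = 112: (345.6 + 77w) = 112·(1.8 + w).
So w = (112·1.8 − 345.6)/(77 − 112) = -144.0/-35 ≈ 4.11.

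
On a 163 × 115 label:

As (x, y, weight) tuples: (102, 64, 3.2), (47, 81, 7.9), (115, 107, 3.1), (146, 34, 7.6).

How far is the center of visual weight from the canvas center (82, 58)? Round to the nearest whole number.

≈ 19

Weights sum to 3.2 + 7.9 + 3.1 + 7.6 = 21.8.
x-moment: 3.2·102 + 7.9·47 + 3.1·115 + 7.6·146 = 2163.8; centroid 2163.8/21.8 ≈ 99.26.
y-moment: 3.2·64 + 7.9·81 + 3.1·107 + 7.6·34 = 1434.8; centroid 1434.8/21.8 ≈ 65.82.
Offset from (82, 58): Δx ≈ 17.26, Δy ≈ 7.82; distance = √(Δx² + Δy²) ≈ 18.94.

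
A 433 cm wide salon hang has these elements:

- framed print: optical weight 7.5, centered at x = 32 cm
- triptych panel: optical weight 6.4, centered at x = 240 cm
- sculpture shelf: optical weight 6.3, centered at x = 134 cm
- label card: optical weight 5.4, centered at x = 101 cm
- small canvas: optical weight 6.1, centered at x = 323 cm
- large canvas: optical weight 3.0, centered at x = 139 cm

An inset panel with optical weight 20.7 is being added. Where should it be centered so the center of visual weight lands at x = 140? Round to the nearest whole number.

After adding the inset panel, total weight = 7.5 + 6.4 + 6.3 + 5.4 + 6.1 + 3.0 + 20.7 = 55.4.
x: target moment 55.4×140 = 7756.0; current 7.5·32 + 6.4·240 + 6.3·134 + 5.4·101 + 6.1·323 + 3.0·139 = 5552.9; the inset panel supplies 2203.1, so x = 2203.1/20.7 ≈ 106.43.

x ≈ 106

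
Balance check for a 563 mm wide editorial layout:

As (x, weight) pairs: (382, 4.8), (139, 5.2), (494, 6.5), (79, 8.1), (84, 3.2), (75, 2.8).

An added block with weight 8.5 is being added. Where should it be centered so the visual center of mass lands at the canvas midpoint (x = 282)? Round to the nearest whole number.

With the added block, Σw becomes 4.8 + 5.2 + 6.5 + 8.1 + 3.2 + 2.8 + 8.5 = 39.1.
x: need Σw·x = 39.1·282 = 11026.2. Existing = 4.8·382 + 5.2·139 + 6.5·494 + 8.1·79 + 3.2·84 + 2.8·75 = 6886.1. Remainder 4140.1 / 8.5 ≈ 487.07.

x ≈ 487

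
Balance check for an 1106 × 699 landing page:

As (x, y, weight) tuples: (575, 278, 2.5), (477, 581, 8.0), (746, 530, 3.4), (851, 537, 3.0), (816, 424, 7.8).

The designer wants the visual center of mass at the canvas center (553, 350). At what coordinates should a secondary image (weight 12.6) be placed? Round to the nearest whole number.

After adding the secondary image, total weight = 2.5 + 8.0 + 3.4 + 3.0 + 7.8 + 12.6 = 37.3.
x: need Σw·x = 37.3·553 = 20626.9. Existing = 2.5·575 + 8.0·477 + 3.4·746 + 3.0·851 + 7.8·816 = 16707.7. Remainder 3919.2 / 12.6 ≈ 311.05.
y: need Σw·y = 37.3·350 = 13055.0. Existing = 2.5·278 + 8.0·581 + 3.4·530 + 3.0·537 + 7.8·424 = 12063.2. Remainder 991.8 / 12.6 ≈ 78.71.

(311, 79)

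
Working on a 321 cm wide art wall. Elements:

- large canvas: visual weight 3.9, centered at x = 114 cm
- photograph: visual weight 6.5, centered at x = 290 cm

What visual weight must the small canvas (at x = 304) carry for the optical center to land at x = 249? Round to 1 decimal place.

Existing Σw = 10.4 (3.9 + 6.5); existing moment 3.9·114 + 6.5·290 = 2329.6.
Balance at x = 249 requires (2329.6 + w·304) / (10.4 + w) = 249.
So w = (249·10.4 − 2329.6)/(304 − 249) = 260.0/55 ≈ 4.73.

w ≈ 4.7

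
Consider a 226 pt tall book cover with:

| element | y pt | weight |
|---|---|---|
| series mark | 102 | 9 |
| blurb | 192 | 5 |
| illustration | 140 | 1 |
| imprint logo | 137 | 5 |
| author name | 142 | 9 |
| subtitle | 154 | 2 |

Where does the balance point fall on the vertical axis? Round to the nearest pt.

y ≈ 138

Σw = 9 + 5 + 1 + 5 + 9 + 2 = 31.
Σw·y = 4289; ȳ = 4289/31 ≈ 138.35.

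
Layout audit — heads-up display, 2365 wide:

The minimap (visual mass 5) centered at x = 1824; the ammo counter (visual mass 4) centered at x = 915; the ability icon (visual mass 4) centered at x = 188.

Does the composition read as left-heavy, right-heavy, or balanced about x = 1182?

Weights sum to 5 + 4 + 4 = 13.
x: (5·1824 + 4·915 + 4·188) / 13 = 13532 / 13 ≈ 1040.92
1040.9 vs midline 1182 → left-heavy.

left-heavy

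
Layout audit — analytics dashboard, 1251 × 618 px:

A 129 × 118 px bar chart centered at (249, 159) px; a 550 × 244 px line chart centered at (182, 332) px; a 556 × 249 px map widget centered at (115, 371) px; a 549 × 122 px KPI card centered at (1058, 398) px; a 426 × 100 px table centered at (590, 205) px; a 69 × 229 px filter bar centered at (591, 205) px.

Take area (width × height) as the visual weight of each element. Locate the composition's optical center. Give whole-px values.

Areas → weights: bar chart 129·118 = 15222, line chart 550·244 = 134200, map widget 556·249 = 138444, KPI card 549·122 = 66978, table 426·100 = 42600, filter bar 69·229 = 15801; Σw = 413245.
x: moment 149470853 / weight 413245 ≈ 361.70
Σw·y = 136966871; ȳ = 136966871/413245 ≈ 331.44.

(362, 331)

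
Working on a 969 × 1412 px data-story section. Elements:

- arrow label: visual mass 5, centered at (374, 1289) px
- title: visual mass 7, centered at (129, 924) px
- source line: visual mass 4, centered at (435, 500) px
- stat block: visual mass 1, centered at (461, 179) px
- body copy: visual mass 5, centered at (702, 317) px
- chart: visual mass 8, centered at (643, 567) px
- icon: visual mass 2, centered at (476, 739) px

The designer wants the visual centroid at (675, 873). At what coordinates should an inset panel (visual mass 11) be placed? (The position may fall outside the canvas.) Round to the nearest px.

(1313, 1350)

New total weight: (5 + 7 + 4 + 1 + 5 + 8 + 2) + 11 = 43.
x: target moment 43×675 = 29025; current 5·374 + 7·129 + 4·435 + 1·461 + 5·702 + 8·643 + 2·476 = 14580; the inset panel supplies 14445, so x = 14445/11 ≈ 1313.18.
y: target moment 43×873 = 37539; current 5·1289 + 7·924 + 4·500 + 1·179 + 5·317 + 8·567 + 2·739 = 22691; the inset panel supplies 14848, so y = 14848/11 ≈ 1349.82.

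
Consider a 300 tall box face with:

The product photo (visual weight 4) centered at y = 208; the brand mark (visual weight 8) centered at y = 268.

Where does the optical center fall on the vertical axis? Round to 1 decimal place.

Weights sum to 4 + 8 = 12.
Σw·y = 4·208 + 8·268 = 2976, so ȳ = 2976/12 ≈ 248.00.

y ≈ 248.0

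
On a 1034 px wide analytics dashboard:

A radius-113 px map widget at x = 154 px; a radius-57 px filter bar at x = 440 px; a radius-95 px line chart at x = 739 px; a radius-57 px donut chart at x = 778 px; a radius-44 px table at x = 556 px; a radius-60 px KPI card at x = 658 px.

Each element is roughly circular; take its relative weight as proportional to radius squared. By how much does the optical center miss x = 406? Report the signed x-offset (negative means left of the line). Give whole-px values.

≈ 68 px

Weights ∝ r²: map widget 113² = 12769, filter bar 57² = 3249, line chart 95² = 9025, donut chart 57² = 3249, table 44² = 1936, KPI card 60² = 3600; Σw = 33828.
x-moment: 12769·154 + 3249·440 + 9025·739 + 3249·778 + 1936·556 + 3600·658 = 16038399; centroid 16038399/33828 ≈ 474.12.
Against x = 406, that's 474.12 − 406 = 68.12.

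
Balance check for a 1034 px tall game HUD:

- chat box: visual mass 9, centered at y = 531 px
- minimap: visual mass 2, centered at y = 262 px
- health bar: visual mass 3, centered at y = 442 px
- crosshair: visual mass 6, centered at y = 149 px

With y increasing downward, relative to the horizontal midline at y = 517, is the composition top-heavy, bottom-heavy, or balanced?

Total weight = 9 + 2 + 3 + 6 = 20.
Σw·y = 9·531 + 2·262 + 3·442 + 6·149 = 7523, so ȳ = 7523/20 ≈ 376.15.
376.1 vs midline 517 → top-heavy.

top-heavy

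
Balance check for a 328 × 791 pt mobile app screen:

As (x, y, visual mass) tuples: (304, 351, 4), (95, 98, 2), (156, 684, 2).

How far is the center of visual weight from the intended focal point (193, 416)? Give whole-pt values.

Weights sum to 4 + 2 + 2 = 8.
Σw·x = 4·304 + 2·95 + 2·156 = 1718, so x̄ = 1718/8 ≈ 214.75.
Σw·y = 4·351 + 2·98 + 2·684 = 2968, so ȳ = 2968/8 ≈ 371.00.
Relative to (193, 416): Δ = (21.75, -45.00); |Δ| = √(21.75² + -45.00²) ≈ 49.98.

≈ 50 pt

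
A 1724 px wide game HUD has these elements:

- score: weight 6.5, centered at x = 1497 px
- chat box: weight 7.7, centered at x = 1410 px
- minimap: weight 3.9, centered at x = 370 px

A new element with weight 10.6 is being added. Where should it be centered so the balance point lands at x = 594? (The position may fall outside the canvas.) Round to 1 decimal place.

x ≈ -470.1

After adding the new element, total weight = 6.5 + 7.7 + 3.9 + 10.6 = 28.7.
x: target moment 28.7×594 = 17047.8; current 6.5·1497 + 7.7·1410 + 3.9·370 = 22030.5; the new element supplies -4982.7, so x = -4982.7/10.6 ≈ -470.07.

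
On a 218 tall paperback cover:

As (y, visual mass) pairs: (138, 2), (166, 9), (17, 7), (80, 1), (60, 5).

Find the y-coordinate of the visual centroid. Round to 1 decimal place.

y ≈ 94.5

Weights sum to 2 + 9 + 7 + 1 + 5 = 24.
Σw·y = 2·138 + 9·166 + 7·17 + 1·80 + 5·60 = 2269, so ȳ = 2269/24 ≈ 94.54.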